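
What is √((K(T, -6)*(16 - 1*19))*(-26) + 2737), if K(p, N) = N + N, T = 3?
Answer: √1801 ≈ 42.438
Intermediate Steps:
K(p, N) = 2*N
√((K(T, -6)*(16 - 1*19))*(-26) + 2737) = √(((2*(-6))*(16 - 1*19))*(-26) + 2737) = √(-12*(16 - 19)*(-26) + 2737) = √(-12*(-3)*(-26) + 2737) = √(36*(-26) + 2737) = √(-936 + 2737) = √1801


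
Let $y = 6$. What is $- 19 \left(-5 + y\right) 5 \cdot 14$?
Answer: $-1330$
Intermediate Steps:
$- 19 \left(-5 + y\right) 5 \cdot 14 = - 19 \left(-5 + 6\right) 5 \cdot 14 = - 19 \cdot 1 \cdot 5 \cdot 14 = \left(-19\right) 5 \cdot 14 = \left(-95\right) 14 = -1330$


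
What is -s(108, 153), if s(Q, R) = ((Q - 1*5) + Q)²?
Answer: -44521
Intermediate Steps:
s(Q, R) = (-5 + 2*Q)² (s(Q, R) = ((Q - 5) + Q)² = ((-5 + Q) + Q)² = (-5 + 2*Q)²)
-s(108, 153) = -(-5 + 2*108)² = -(-5 + 216)² = -1*211² = -1*44521 = -44521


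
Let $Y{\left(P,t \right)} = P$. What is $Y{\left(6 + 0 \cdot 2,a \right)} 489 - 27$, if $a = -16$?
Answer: $2907$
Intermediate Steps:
$Y{\left(6 + 0 \cdot 2,a \right)} 489 - 27 = \left(6 + 0 \cdot 2\right) 489 - 27 = \left(6 + 0\right) 489 - 27 = 6 \cdot 489 - 27 = 2934 - 27 = 2907$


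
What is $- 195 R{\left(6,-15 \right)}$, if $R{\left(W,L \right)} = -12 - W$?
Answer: $3510$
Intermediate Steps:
$- 195 R{\left(6,-15 \right)} = - 195 \left(-12 - 6\right) = \left(-195\right) \left(-18\right) = 3510$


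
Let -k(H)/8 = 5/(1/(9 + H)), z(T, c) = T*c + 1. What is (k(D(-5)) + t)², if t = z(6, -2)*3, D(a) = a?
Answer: 37249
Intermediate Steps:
z(T, c) = 1 + T*c
t = -33 (t = (1 + 6*(-2))*3 = (1 - 12)*3 = -11*3 = -33)
k(H) = -360 - 40*H (k(H) = -40/(1/(9 + H)) = -40*(9 + H) = -8*(45 + 5*H) = -360 - 40*H)
(k(D(-5)) + t)² = ((-360 - 40*(-5)) - 33)² = ((-360 + 200) - 33)² = (-160 - 33)² = (-193)² = 37249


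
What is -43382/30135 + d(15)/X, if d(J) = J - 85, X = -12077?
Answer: -521814964/363940395 ≈ -1.4338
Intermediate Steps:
d(J) = -85 + J
-43382/30135 + d(15)/X = -43382/30135 + (-85 + 15)/(-12077) = -43382*1/30135 - 70*(-1/12077) = -43382/30135 + 70/12077 = -521814964/363940395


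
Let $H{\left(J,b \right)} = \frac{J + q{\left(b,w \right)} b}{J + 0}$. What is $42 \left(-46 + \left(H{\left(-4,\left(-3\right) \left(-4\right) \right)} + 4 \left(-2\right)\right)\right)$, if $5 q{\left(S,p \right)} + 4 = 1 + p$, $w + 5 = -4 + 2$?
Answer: $-1974$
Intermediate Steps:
$w = -7$ ($w = -5 + \left(-4 + 2\right) = -5 - 2 = -7$)
$q{\left(S,p \right)} = - \frac{3}{5} + \frac{p}{5}$ ($q{\left(S,p \right)} = - \frac{4}{5} + \frac{1 + p}{5} = - \frac{4}{5} + \left(\frac{1}{5} + \frac{p}{5}\right) = - \frac{3}{5} + \frac{p}{5}$)
$H{\left(J,b \right)} = \frac{J - 2 b}{J}$ ($H{\left(J,b \right)} = \frac{J + \left(- \frac{3}{5} + \frac{1}{5} \left(-7\right)\right) b}{J + 0} = \frac{J + \left(- \frac{3}{5} - \frac{7}{5}\right) b}{J} = \frac{J - 2 b}{J}$)
$42 \left(-46 + \left(H{\left(-4,\left(-3\right) \left(-4\right) \right)} + 4 \left(-2\right)\right)\right) = 42 \left(-46 + \left(\frac{-4 - 2 \left(\left(-3\right) \left(-4\right)\right)}{-4} + 4 \left(-2\right)\right)\right) = 42 \left(-46 - \left(8 + \frac{-4 - 24}{4}\right)\right) = 42 \left(-46 - 1\right) = 42 \left(-47\right) = -1974$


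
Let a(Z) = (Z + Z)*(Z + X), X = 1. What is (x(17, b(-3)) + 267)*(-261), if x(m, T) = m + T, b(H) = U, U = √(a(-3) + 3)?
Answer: -74124 - 261*√15 ≈ -75135.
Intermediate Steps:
a(Z) = 2*Z*(1 + Z) (a(Z) = (Z + Z)*(Z + 1) = (2*Z)*(1 + Z) = 2*Z*(1 + Z))
U = √15 (U = √(2*(-3)*(1 - 3) + 3) = √(2*(-3)*(-2) + 3) = √(12 + 3) = √15 ≈ 3.8730)
b(H) = √15
x(m, T) = T + m
(x(17, b(-3)) + 267)*(-261) = ((√15 + 17) + 267)*(-261) = ((17 + √15) + 267)*(-261) = (284 + √15)*(-261) = -74124 - 261*√15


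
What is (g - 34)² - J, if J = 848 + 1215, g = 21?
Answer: -1894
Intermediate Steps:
J = 2063
(g - 34)² - J = (21 - 34)² - 1*2063 = (-13)² - 2063 = 169 - 2063 = -1894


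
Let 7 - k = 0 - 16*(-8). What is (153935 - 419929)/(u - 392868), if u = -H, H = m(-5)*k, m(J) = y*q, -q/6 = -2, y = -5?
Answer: 132997/200064 ≈ 0.66477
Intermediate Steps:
q = 12 (q = -6*(-2) = 12)
m(J) = -60 (m(J) = -5*12 = -60)
k = -121 (k = 7 - (0 - 16*(-8)) = 7 - (0 + 128) = 7 - 1*128 = 7 - 128 = -121)
H = 7260 (H = -60*(-121) = 7260)
u = -7260 (u = -1*7260 = -7260)
(153935 - 419929)/(u - 392868) = (153935 - 419929)/(-7260 - 392868) = -265994/(-400128) = -265994*(-1/400128) = 132997/200064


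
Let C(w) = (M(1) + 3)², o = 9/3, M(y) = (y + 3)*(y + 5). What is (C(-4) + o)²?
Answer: 535824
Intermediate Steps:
M(y) = (3 + y)*(5 + y)
o = 3 (o = 9*(⅓) = 3)
C(w) = 729 (C(w) = ((15 + 1² + 8*1) + 3)² = ((15 + 1 + 8) + 3)² = (24 + 3)² = 27² = 729)
(C(-4) + o)² = (729 + 3)² = 732² = 535824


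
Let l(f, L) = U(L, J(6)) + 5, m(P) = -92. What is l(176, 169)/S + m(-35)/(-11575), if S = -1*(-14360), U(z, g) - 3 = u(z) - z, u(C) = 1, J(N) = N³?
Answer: -13272/4155425 ≈ -0.0031939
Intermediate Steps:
U(z, g) = 4 - z (U(z, g) = 3 + (1 - z) = 4 - z)
S = 14360
l(f, L) = 9 - L (l(f, L) = (4 - L) + 5 = 9 - L)
l(176, 169)/S + m(-35)/(-11575) = (9 - 1*169)/14360 - 92/(-11575) = (9 - 169)*(1/14360) - 92*(-1/11575) = -160*1/14360 + 92/11575 = -4/359 + 92/11575 = -13272/4155425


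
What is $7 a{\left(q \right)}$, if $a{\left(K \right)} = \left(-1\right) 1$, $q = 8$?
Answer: $-7$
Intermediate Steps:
$a{\left(K \right)} = -1$
$7 a{\left(q \right)} = 7 \left(-1\right) = -7$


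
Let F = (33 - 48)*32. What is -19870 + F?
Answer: -20350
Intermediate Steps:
F = -480 (F = -15*32 = -480)
-19870 + F = -19870 - 480 = -20350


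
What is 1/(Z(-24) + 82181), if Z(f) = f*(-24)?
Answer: 1/82757 ≈ 1.2084e-5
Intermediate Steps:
Z(f) = -24*f
1/(Z(-24) + 82181) = 1/(-24*(-24) + 82181) = 1/(576 + 82181) = 1/82757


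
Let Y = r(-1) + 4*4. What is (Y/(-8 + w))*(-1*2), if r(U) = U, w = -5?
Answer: 30/13 ≈ 2.3077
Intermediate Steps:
Y = 15 (Y = -1 + 4*4 = -1 + 16 = 15)
(Y/(-8 + w))*(-1*2) = (15/(-8 - 5))*(-1*2) = (15/(-13))*(-2) = (15*(-1/13))*(-2) = -15/13*(-2) = 30/13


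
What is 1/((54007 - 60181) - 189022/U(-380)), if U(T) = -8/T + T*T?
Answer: -6859001/42356450719 ≈ -0.00016194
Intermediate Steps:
U(T) = T² - 8/T (U(T) = -8/T + T² = T² - 8/T)
1/((54007 - 60181) - 189022/U(-380)) = 1/((54007 - 60181) - 189022*(-380/(-8 + (-380)³))) = 1/(-6174 - 189022*(-380/(-8 - 54872000))) = 1/(-6174 - 189022/((-1/380*(-54872008)))) = 1/(-6174 - 189022/13718002/95) = 1/(-6174 - 189022*95/13718002) = 1/(-6174 - 8978545/6859001) = 1/(-42356450719/6859001) = -6859001/42356450719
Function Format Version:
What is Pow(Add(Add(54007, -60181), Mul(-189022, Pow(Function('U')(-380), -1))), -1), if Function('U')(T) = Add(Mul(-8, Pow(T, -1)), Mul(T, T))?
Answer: Rational(-6859001, 42356450719) ≈ -0.00016194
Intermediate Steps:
Function('U')(T) = Add(Pow(T, 2), Mul(-8, Pow(T, -1))) (Function('U')(T) = Add(Mul(-8, Pow(T, -1)), Pow(T, 2)) = Add(Pow(T, 2), Mul(-8, Pow(T, -1))))
Pow(Add(Add(54007, -60181), Mul(-189022, Pow(Function('U')(-380), -1))), -1) = Pow(Add(Add(54007, -60181), Mul(-189022, Pow(Mul(Pow(-380, -1), Add(-8, Pow(-380, 3))), -1))), -1) = Pow(Add(-6174, Mul(-189022, Pow(Mul(Rational(-1, 380), Add(-8, -54872000)), -1))), -1) = Pow(Add(-6174, Mul(-189022, Pow(Mul(Rational(-1, 380), -54872008), -1))), -1) = Pow(Add(-6174, Mul(-189022, Pow(Rational(13718002, 95), -1))), -1) = Pow(Add(-6174, Mul(-189022, Rational(95, 13718002))), -1) = Pow(Add(-6174, Rational(-8978545, 6859001)), -1) = Pow(Rational(-42356450719, 6859001), -1) = Rational(-6859001, 42356450719)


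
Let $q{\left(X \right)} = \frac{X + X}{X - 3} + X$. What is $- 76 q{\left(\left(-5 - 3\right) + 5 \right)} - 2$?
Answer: $150$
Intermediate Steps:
$q{\left(X \right)} = X + \frac{2 X}{-3 + X}$ ($q{\left(X \right)} = \frac{2 X}{-3 + X} + X = X + \frac{2 X}{-3 + X}$)
$- 76 q{\left(\left(-5 - 3\right) + 5 \right)} - 2 = - 76 \frac{\left(\left(-5 - 3\right) + 5\right) \left(-1 + \left(\left(-5 - 3\right) + 5\right)\right)}{-3 + \left(\left(-5 - 3\right) + 5\right)} - 2 = - 76 \frac{\left(-8 + 5\right) \left(-1 + \left(-8 + 5\right)\right)}{-3 + \left(-8 + 5\right)} - 2 = - 76 \left(- \frac{3 \left(-1 - 3\right)}{-3 - 3}\right) - 2 = - 76 \left(\left(-3\right) \frac{1}{-6} \left(-4\right)\right) - 2 = - 76 \left(\left(-3\right) \left(- \frac{1}{6}\right) \left(-4\right)\right) - 2 = \left(-76\right) \left(-2\right) - 2 = 152 - 2 = 150$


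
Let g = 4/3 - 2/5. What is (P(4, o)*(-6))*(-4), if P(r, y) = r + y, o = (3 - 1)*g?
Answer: 704/5 ≈ 140.80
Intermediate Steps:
g = 14/15 (g = 4*(⅓) - 2*⅕ = 4/3 - ⅖ = 14/15 ≈ 0.93333)
o = 28/15 (o = (3 - 1)*(14/15) = 2*(14/15) = 28/15 ≈ 1.8667)
(P(4, o)*(-6))*(-4) = ((4 + 28/15)*(-6))*(-4) = ((88/15)*(-6))*(-4) = -176/5*(-4) = 704/5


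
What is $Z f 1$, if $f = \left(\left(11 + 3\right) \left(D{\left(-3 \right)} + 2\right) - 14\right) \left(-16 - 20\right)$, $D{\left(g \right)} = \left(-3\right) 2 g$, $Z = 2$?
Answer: $-19152$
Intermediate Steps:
$D{\left(g \right)} = - 6 g$
$f = -9576$ ($f = \left(\left(11 + 3\right) \left(\left(-6\right) \left(-3\right) + 2\right) - 14\right) \left(-16 - 20\right) = \left(14 \left(18 + 2\right) - 14\right) \left(-36\right) = \left(14 \cdot 20 - 14\right) \left(-36\right) = \left(280 - 14\right) \left(-36\right) = 266 \left(-36\right) = -9576$)
$Z f 1 = 2 \left(-9576\right) 1 = \left(-19152\right) 1 = -19152$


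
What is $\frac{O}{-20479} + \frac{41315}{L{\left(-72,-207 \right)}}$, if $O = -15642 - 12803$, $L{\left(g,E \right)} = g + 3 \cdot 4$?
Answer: $- \frac{168876637}{245748} \approx -687.19$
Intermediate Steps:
$L{\left(g,E \right)} = 12 + g$ ($L{\left(g,E \right)} = g + 12 = 12 + g$)
$O = -28445$
$\frac{O}{-20479} + \frac{41315}{L{\left(-72,-207 \right)}} = - \frac{28445}{-20479} + \frac{41315}{12 - 72} = \left(-28445\right) \left(- \frac{1}{20479}\right) + \frac{41315}{-60} = \frac{28445}{20479} + 41315 \left(- \frac{1}{60}\right) = \frac{28445}{20479} - \frac{8263}{12} = - \frac{168876637}{245748}$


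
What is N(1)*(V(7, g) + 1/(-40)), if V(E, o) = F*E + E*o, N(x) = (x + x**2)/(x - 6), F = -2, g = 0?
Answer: 561/100 ≈ 5.6100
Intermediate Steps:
N(x) = (x + x**2)/(-6 + x)
V(E, o) = -2*E + E*o
N(1)*(V(7, g) + 1/(-40)) = (1*(1 + 1)/(-6 + 1))*(7*(-2 + 0) + 1/(-40)) = (1*2/(-5))*(7*(-2) - 1/40) = (1*(-1/5)*2)*(-14 - 1/40) = -2/5*(-561/40) = 561/100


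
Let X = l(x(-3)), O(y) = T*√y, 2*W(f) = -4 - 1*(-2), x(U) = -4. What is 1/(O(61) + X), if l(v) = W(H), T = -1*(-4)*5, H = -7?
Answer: 1/24399 + 20*√61/24399 ≈ 0.0064431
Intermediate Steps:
T = 20 (T = 4*5 = 20)
W(f) = -1 (W(f) = (-4 - 1*(-2))/2 = (-4 + 2)/2 = (½)*(-2) = -1)
l(v) = -1
O(y) = 20*√y
X = -1
1/(O(61) + X) = 1/(20*√61 - 1) = 1/(-1 + 20*√61)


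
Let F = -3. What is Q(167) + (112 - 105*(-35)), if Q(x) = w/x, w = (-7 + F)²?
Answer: 632529/167 ≈ 3787.6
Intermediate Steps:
w = 100 (w = (-7 - 3)² = (-10)² = 100)
Q(x) = 100/x
Q(167) + (112 - 105*(-35)) = 100/167 + (112 - 105*(-35)) = 100*(1/167) + (112 + 3675) = 100/167 + 3787 = 632529/167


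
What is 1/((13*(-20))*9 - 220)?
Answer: -1/2560 ≈ -0.00039063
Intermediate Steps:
1/((13*(-20))*9 - 220) = 1/(-260*9 - 220) = 1/(-2340 - 220) = 1/(-2560) = -1/2560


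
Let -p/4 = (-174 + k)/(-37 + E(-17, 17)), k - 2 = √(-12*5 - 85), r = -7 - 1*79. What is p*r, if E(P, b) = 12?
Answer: 59168/25 - 344*I*√145/25 ≈ 2366.7 - 165.69*I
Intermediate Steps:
r = -86 (r = -7 - 79 = -86)
k = 2 + I*√145 (k = 2 + √(-12*5 - 85) = 2 + √(-60 - 85) = 2 + √(-145) = 2 + I*√145 ≈ 2.0 + 12.042*I)
p = -688/25 + 4*I*√145/25 (p = -4*(-174 + (2 + I*√145))/(-37 + 12) = -4*(-172 + I*√145)/(-25) = -4*(-172 + I*√145)*(-1)/25 = -4*(172/25 - I*√145/25) = -688/25 + 4*I*√145/25 ≈ -27.52 + 1.9267*I)
p*r = (-688/25 + 4*I*√145/25)*(-86) = 59168/25 - 344*I*√145/25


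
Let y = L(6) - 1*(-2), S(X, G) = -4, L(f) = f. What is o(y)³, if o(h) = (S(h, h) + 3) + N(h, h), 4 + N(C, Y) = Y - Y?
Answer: -125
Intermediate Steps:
N(C, Y) = -4 (N(C, Y) = -4 + (Y - Y) = -4 + 0 = -4)
y = 8 (y = 6 - 1*(-2) = 6 + 2 = 8)
o(h) = -5 (o(h) = (-4 + 3) - 4 = -1 - 4 = -5)
o(y)³ = (-5)³ = -125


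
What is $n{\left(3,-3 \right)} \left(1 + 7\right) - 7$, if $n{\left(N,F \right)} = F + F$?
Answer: $-55$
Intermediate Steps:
$n{\left(N,F \right)} = 2 F$
$n{\left(3,-3 \right)} \left(1 + 7\right) - 7 = 2 \left(-3\right) \left(1 + 7\right) - 7 = \left(-6\right) 8 - 7 = -48 - 7 = -55$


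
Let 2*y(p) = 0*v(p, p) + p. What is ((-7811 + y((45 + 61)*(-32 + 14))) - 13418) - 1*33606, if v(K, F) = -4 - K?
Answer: -55789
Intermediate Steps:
y(p) = p/2 (y(p) = (0*(-4 - p) + p)/2 = (0 + p)/2 = p/2)
((-7811 + y((45 + 61)*(-32 + 14))) - 13418) - 1*33606 = ((-7811 + ((45 + 61)*(-32 + 14))/2) - 13418) - 1*33606 = ((-7811 + (106*(-18))/2) - 13418) - 33606 = ((-7811 + (1/2)*(-1908)) - 13418) - 33606 = ((-7811 - 954) - 13418) - 33606 = (-8765 - 13418) - 33606 = -22183 - 33606 = -55789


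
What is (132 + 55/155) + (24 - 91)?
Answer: 2026/31 ≈ 65.355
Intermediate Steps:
(132 + 55/155) + (24 - 91) = (132 + 55*(1/155)) - 67 = (132 + 11/31) - 67 = 4103/31 - 67 = 2026/31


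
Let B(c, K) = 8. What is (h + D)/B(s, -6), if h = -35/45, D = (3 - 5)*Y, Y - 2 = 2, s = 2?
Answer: -79/72 ≈ -1.0972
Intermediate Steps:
Y = 4 (Y = 2 + 2 = 4)
D = -8 (D = (3 - 5)*4 = -2*4 = -8)
h = -7/9 (h = -35*1/45 = -7/9 ≈ -0.77778)
(h + D)/B(s, -6) = (-7/9 - 8)/8 = -79/9*⅛ = -79/72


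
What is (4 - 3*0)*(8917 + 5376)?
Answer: 57172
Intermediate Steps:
(4 - 3*0)*(8917 + 5376) = (4 + 0)*14293 = 4*14293 = 57172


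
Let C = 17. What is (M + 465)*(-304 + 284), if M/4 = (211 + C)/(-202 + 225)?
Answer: -232140/23 ≈ -10093.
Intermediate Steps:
M = 912/23 (M = 4*((211 + 17)/(-202 + 225)) = 4*(228/23) = 912/23 ≈ 39.652)
(M + 465)*(-304 + 284) = (912/23 + 465)*(-304 + 284) = (11607/23)*(-20) = -232140/23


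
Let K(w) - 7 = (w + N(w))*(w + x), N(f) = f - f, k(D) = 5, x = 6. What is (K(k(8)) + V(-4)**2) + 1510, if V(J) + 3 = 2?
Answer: 1573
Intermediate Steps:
V(J) = -1 (V(J) = -3 + 2 = -1)
N(f) = 0
K(w) = 7 + w*(6 + w) (K(w) = 7 + (w + 0)*(w + 6) = 7 + w*(6 + w))
(K(k(8)) + V(-4)**2) + 1510 = ((7 + 5**2 + 6*5) + (-1)**2) + 1510 = ((7 + 25 + 30) + 1) + 1510 = (62 + 1) + 1510 = 63 + 1510 = 1573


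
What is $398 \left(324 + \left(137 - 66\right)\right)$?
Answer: $157210$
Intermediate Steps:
$398 \left(324 + \left(137 - 66\right)\right) = 398 \left(324 + 71\right) = 398 \cdot 395 = 157210$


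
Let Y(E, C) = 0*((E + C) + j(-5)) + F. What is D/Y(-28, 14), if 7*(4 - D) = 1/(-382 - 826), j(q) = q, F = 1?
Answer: 33825/8456 ≈ 4.0001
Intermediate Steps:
Y(E, C) = 1 (Y(E, C) = 0*((E + C) - 5) + 1 = 0*((C + E) - 5) + 1 = 0*(-5 + C + E) + 1 = 0 + 1 = 1)
D = 33825/8456 (D = 4 - 1/(7*(-382 - 826)) = 4 - ⅐/(-1208) = 4 - ⅐*(-1/1208) = 4 + 1/8456 = 33825/8456 ≈ 4.0001)
D/Y(-28, 14) = (33825/8456)/1 = (33825/8456)*1 = 33825/8456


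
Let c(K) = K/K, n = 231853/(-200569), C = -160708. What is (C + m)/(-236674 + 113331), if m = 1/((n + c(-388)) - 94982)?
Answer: 3061563903958305/2349742866448406 ≈ 1.3029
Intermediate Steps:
n = -231853/200569 (n = 231853*(-1/200569) = -231853/200569 ≈ -1.1560)
c(K) = 1
m = -200569/19050476042 (m = 1/((-231853/200569 + 1) - 94982) = 1/(-31284/200569 - 94982) = 1/(-19050476042/200569) = -200569/19050476042 ≈ -1.0528e-5)
(C + m)/(-236674 + 113331) = (-160708 - 200569/19050476042)/(-236674 + 113331) = -3061563903958305/19050476042/(-123343) = -3061563903958305/19050476042*(-1/123343) = 3061563903958305/2349742866448406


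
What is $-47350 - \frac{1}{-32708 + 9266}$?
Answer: $- \frac{1109978699}{23442} \approx -47350.0$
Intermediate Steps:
$-47350 - \frac{1}{-32708 + 9266} = -47350 - \frac{1}{-23442} = -47350 - - \frac{1}{23442} = -47350 + \frac{1}{23442} = - \frac{1109978699}{23442}$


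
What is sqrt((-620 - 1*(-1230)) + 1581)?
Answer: sqrt(2191) ≈ 46.808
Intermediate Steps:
sqrt((-620 - 1*(-1230)) + 1581) = sqrt((-620 + 1230) + 1581) = sqrt(610 + 1581) = sqrt(2191)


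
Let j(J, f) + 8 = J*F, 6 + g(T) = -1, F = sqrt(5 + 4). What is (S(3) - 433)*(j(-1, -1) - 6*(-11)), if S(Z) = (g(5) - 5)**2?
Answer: -15895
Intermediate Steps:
F = 3 (F = sqrt(9) = 3)
g(T) = -7 (g(T) = -6 - 1 = -7)
j(J, f) = -8 + 3*J (j(J, f) = -8 + J*3 = -8 + 3*J)
S(Z) = 144 (S(Z) = (-7 - 5)**2 = (-12)**2 = 144)
(S(3) - 433)*(j(-1, -1) - 6*(-11)) = (144 - 433)*((-8 + 3*(-1)) - 6*(-11)) = -289*((-8 - 3) + 66) = -289*(-11 + 66) = -289*55 = -15895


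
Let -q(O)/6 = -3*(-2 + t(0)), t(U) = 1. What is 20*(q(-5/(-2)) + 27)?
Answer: 180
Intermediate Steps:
q(O) = -18 (q(O) = -(-18)*(-2 + 1) = -(-18)*(-1) = -6*3 = -18)
20*(q(-5/(-2)) + 27) = 20*(-18 + 27) = 20*9 = 180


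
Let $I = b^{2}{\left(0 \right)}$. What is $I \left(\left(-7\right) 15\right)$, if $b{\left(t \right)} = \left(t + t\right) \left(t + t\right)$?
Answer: $0$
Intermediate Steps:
$b{\left(t \right)} = 4 t^{2}$ ($b{\left(t \right)} = 2 t 2 t = 4 t^{2}$)
$I = 0$ ($I = \left(4 \cdot 0^{2}\right)^{2} = \left(4 \cdot 0\right)^{2} = 0^{2} = 0$)
$I \left(\left(-7\right) 15\right) = 0 \left(\left(-7\right) 15\right) = 0 \left(-105\right) = 0$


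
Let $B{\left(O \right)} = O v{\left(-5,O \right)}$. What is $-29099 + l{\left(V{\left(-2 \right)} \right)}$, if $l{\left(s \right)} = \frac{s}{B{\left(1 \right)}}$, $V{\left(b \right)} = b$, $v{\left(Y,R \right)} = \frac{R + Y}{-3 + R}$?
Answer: $-29100$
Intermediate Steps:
$v{\left(Y,R \right)} = \frac{R + Y}{-3 + R}$
$B{\left(O \right)} = \frac{O \left(-5 + O\right)}{-3 + O}$ ($B{\left(O \right)} = O \frac{O - 5}{-3 + O} = O \frac{-5 + O}{-3 + O} = \frac{O \left(-5 + O\right)}{-3 + O}$)
$l{\left(s \right)} = \frac{s}{2}$ ($l{\left(s \right)} = \frac{s}{1 \frac{1}{-3 + 1} \left(-5 + 1\right)} = \frac{s}{1 \frac{1}{-2} \left(-4\right)} = \frac{s}{1 \left(- \frac{1}{2}\right) \left(-4\right)} = \frac{s}{2}$)
$-29099 + l{\left(V{\left(-2 \right)} \right)} = -29099 + \frac{1}{2} \left(-2\right) = -29099 - 1 = -29100$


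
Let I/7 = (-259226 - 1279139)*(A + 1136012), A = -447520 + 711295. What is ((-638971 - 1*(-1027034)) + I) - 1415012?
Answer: -15073684324734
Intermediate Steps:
A = 263775
I = -15073683297785 (I = 7*((-259226 - 1279139)*(263775 + 1136012)) = 7*(-1538365*1399787) = 7*(-2153383328255) = -15073683297785)
((-638971 - 1*(-1027034)) + I) - 1415012 = ((-638971 - 1*(-1027034)) - 15073683297785) - 1415012 = ((-638971 + 1027034) - 15073683297785) - 1415012 = (388063 - 15073683297785) - 1415012 = -15073682909722 - 1415012 = -15073684324734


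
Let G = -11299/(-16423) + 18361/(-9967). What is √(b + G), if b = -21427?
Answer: I*√574141136776479759157/163688041 ≈ 146.38*I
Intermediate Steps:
G = -188925570/163688041 (G = -11299*(-1/16423) + 18361*(-1/9967) = 11299/16423 - 18361/9967 = -188925570/163688041 ≈ -1.1542)
√(b + G) = √(-21427 - 188925570/163688041) = √(-3507532580077/163688041) = I*√574141136776479759157/163688041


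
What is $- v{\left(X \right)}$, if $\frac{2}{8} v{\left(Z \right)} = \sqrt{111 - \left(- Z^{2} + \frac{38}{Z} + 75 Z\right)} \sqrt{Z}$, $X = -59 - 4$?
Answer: $- 4 i \sqrt{554753} \approx - 2979.3 i$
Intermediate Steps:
$X = -63$ ($X = -59 - 4 = -63$)
$v{\left(Z \right)} = 4 \sqrt{Z} \sqrt{111 + Z^{2} - 75 Z - \frac{38}{Z}}$ ($v{\left(Z \right)} = 4 \sqrt{111 - \left(- Z^{2} + \frac{38}{Z} + 75 Z\right)} \sqrt{Z} = 4 \sqrt{111 + Z^{2} - 75 Z - \frac{38}{Z}} \sqrt{Z} = 4 \sqrt{Z} \sqrt{111 + Z^{2} - 75 Z - \frac{38}{Z}}$)
$- v{\left(X \right)} = - 4 \sqrt{-63} \sqrt{111 + \left(-63\right)^{2} - -4725 - \frac{38}{-63}} = - 4 \cdot 3 i \sqrt{7} \sqrt{111 + 3969 + 4725 - - \frac{38}{63}} = - 4 \cdot 3 i \sqrt{7} \sqrt{111 + 3969 + 4725 + \frac{38}{63}} = - 4 \cdot 3 i \sqrt{7} \sqrt{\frac{554753}{63}} = - 4 \cdot 3 i \sqrt{7} \frac{\sqrt{3883271}}{21} = - 4 i \sqrt{554753}$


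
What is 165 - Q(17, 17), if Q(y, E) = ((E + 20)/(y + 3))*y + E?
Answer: 2331/20 ≈ 116.55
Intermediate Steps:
Q(y, E) = E + y*(20 + E)/(3 + y) (Q(y, E) = ((20 + E)/(3 + y))*y + E = y*(20 + E)/(3 + y) + E = E + y*(20 + E)/(3 + y))
165 - Q(17, 17) = 165 - (3*17 + 20*17 + 2*17*17)/(3 + 17) = 165 - (51 + 340 + 578)/20 = 165 - 969/20 = 2331/20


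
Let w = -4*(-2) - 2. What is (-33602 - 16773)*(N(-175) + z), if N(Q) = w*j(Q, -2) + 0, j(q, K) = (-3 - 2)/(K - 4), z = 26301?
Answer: -1325164750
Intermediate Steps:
w = 6 (w = 8 - 2 = 6)
j(q, K) = -5/(-4 + K)
N(Q) = 5 (N(Q) = 6*(-5/(-4 - 2)) + 0 = 6*(-5/(-6)) + 0 = 6*(-5*(-1/6)) + 0 = 6*(5/6) + 0 = 5 + 0 = 5)
(-33602 - 16773)*(N(-175) + z) = (-33602 - 16773)*(5 + 26301) = -50375*26306 = -1325164750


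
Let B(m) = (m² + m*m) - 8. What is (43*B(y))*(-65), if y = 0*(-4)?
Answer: 22360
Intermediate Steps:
y = 0
B(m) = -8 + 2*m² (B(m) = (m² + m²) - 8 = 2*m² - 8 = -8 + 2*m²)
(43*B(y))*(-65) = (43*(-8 + 2*0²))*(-65) = (43*(-8 + 2*0))*(-65) = (43*(-8 + 0))*(-65) = (43*(-8))*(-65) = -344*(-65) = 22360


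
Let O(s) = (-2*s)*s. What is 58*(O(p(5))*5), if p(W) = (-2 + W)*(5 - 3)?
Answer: -20880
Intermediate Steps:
p(W) = -4 + 2*W (p(W) = (-2 + W)*2 = -4 + 2*W)
O(s) = -2*s²
58*(O(p(5))*5) = 58*(-2*(-4 + 2*5)²*5) = 58*(-2*(-4 + 10)²*5) = 58*(-2*6²*5) = 58*(-2*36*5) = 58*(-72*5) = 58*(-360) = -20880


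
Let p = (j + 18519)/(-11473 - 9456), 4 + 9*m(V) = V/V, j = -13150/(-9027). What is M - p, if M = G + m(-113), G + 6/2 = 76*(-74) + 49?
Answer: -1053725482172/188926083 ≈ -5577.4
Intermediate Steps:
j = 13150/9027 (j = -13150*(-1/9027) = 13150/9027 ≈ 1.4567)
m(V) = -⅓ (m(V) = -4/9 + (V/V)/9 = -4/9 + (⅑)*1 = -4/9 + ⅑ = -⅓)
G = -5578 (G = -3 + (76*(-74) + 49) = -3 + (-5624 + 49) = -3 - 5575 = -5578)
M = -16735/3 (M = -5578 - ⅓ = -16735/3 ≈ -5578.3)
p = -167184163/188926083 (p = (13150/9027 + 18519)/(-11473 - 9456) = (167184163/9027)/(-20929) = (167184163/9027)*(-1/20929) = -167184163/188926083 ≈ -0.88492)
M - p = -16735/3 - 1*(-167184163/188926083) = -16735/3 + 167184163/188926083 = -1053725482172/188926083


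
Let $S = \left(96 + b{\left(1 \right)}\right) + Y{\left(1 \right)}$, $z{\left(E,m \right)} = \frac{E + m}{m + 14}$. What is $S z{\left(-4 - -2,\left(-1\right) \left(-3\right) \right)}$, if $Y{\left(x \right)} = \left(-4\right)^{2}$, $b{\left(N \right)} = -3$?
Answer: $\frac{109}{17} \approx 6.4118$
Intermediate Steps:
$Y{\left(x \right)} = 16$
$z{\left(E,m \right)} = \frac{E + m}{14 + m}$
$S = 109$ ($S = \left(96 - 3\right) + 16 = 93 + 16 = 109$)
$S z{\left(-4 - -2,\left(-1\right) \left(-3\right) \right)} = 109 \frac{\left(-4 - -2\right) - -3}{14 - -3} = 109 \frac{\left(-4 + 2\right) + 3}{14 + 3} = 109 \frac{-2 + 3}{17} = 109 \cdot \frac{1}{17} \cdot 1 = 109 \cdot \frac{1}{17} = \frac{109}{17}$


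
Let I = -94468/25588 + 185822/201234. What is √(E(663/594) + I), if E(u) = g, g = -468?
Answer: I*√195030620225402338146/643646949 ≈ 21.697*I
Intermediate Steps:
I = -1781920022/643646949 (I = -94468*1/25588 + 185822*(1/201234) = -23617/6397 + 92911/100617 = -1781920022/643646949 ≈ -2.7685)
E(u) = -468
√(E(663/594) + I) = √(-468 - 1781920022/643646949) = √(-303008692154/643646949) = I*√195030620225402338146/643646949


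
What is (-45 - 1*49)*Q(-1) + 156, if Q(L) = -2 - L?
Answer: 250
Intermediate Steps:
(-45 - 1*49)*Q(-1) + 156 = (-45 - 1*49)*(-2 - 1*(-1)) + 156 = (-45 - 49)*(-2 + 1) + 156 = -94*(-1) + 156 = 94 + 156 = 250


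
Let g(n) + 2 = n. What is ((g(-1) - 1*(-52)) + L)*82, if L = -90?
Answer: -3362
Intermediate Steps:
g(n) = -2 + n
((g(-1) - 1*(-52)) + L)*82 = (((-2 - 1) - 1*(-52)) - 90)*82 = ((-3 + 52) - 90)*82 = (49 - 90)*82 = -41*82 = -3362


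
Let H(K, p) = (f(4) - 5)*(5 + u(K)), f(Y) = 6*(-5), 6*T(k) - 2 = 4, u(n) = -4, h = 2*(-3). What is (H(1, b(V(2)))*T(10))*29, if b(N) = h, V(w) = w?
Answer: -1015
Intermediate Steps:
h = -6
b(N) = -6
T(k) = 1 (T(k) = 1/3 + (1/6)*4 = 1/3 + 2/3 = 1)
f(Y) = -30
H(K, p) = -35 (H(K, p) = (-30 - 5)*(5 - 4) = -35*1 = -35)
(H(1, b(V(2)))*T(10))*29 = -35*1*29 = -35*29 = -1015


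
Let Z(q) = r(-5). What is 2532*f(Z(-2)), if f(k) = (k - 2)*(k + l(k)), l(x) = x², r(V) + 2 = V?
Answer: -957096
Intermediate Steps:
r(V) = -2 + V
Z(q) = -7 (Z(q) = -2 - 5 = -7)
f(k) = (-2 + k)*(k + k²) (f(k) = (k - 2)*(k + k²) = (-2 + k)*(k + k²))
2532*f(Z(-2)) = 2532*(-7*(-2 + (-7)² - 1*(-7))) = 2532*(-7*(-2 + 49 + 7)) = 2532*(-7*54) = 2532*(-378) = -957096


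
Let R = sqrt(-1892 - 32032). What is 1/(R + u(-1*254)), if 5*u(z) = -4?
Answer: -5/212029 - 25*I*sqrt(8481)/424058 ≈ -2.3582e-5 - 0.0054292*I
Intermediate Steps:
R = 2*I*sqrt(8481) (R = sqrt(-33924) = 2*I*sqrt(8481) ≈ 184.18*I)
u(z) = -4/5 (u(z) = (1/5)*(-4) = -4/5)
1/(R + u(-1*254)) = 1/(2*I*sqrt(8481) - 4/5) = 1/(-4/5 + 2*I*sqrt(8481))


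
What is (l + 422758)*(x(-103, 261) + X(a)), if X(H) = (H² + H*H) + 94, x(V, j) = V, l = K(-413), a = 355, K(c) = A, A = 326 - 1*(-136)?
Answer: 106668792020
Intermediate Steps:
A = 462 (A = 326 + 136 = 462)
K(c) = 462
l = 462
X(H) = 94 + 2*H² (X(H) = (H² + H²) + 94 = 2*H² + 94 = 94 + 2*H²)
(l + 422758)*(x(-103, 261) + X(a)) = (462 + 422758)*(-103 + (94 + 2*355²)) = 423220*(-103 + (94 + 2*126025)) = 423220*(-103 + (94 + 252050)) = 423220*(-103 + 252144) = 423220*252041 = 106668792020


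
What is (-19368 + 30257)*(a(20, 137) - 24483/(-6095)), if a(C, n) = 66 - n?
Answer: -4445564918/6095 ≈ -7.2938e+5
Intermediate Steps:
(-19368 + 30257)*(a(20, 137) - 24483/(-6095)) = (-19368 + 30257)*((66 - 1*137) - 24483/(-6095)) = 10889*((66 - 137) - 24483*(-1/6095)) = 10889*(-71 + 24483/6095) = 10889*(-408262/6095) = -4445564918/6095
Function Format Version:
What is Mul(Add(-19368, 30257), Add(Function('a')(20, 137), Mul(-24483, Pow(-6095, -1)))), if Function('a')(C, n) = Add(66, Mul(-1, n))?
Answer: Rational(-4445564918, 6095) ≈ -7.2938e+5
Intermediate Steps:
Mul(Add(-19368, 30257), Add(Function('a')(20, 137), Mul(-24483, Pow(-6095, -1)))) = Mul(Add(-19368, 30257), Add(Add(66, Mul(-1, 137)), Mul(-24483, Pow(-6095, -1)))) = Mul(10889, Add(Add(66, -137), Mul(-24483, Rational(-1, 6095)))) = Mul(10889, Add(-71, Rational(24483, 6095))) = Mul(10889, Rational(-408262, 6095)) = Rational(-4445564918, 6095)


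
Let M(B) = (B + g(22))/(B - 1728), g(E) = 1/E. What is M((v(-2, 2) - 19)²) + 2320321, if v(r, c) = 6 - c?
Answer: 76723729235/33066 ≈ 2.3203e+6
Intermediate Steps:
M(B) = (1/22 + B)/(-1728 + B) (M(B) = (B + 1/22)/(B - 1728) = (B + 1/22)/(-1728 + B) = (1/22 + B)/(-1728 + B))
M((v(-2, 2) - 19)²) + 2320321 = (1/22 + ((6 - 1*2) - 19)²)/(-1728 + ((6 - 1*2) - 19)²) + 2320321 = (1/22 + ((6 - 2) - 19)²)/(-1728 + ((6 - 2) - 19)²) + 2320321 = (1/22 + (4 - 19)²)/(-1728 + (4 - 19)²) + 2320321 = (1/22 + (-15)²)/(-1728 + (-15)²) + 2320321 = (1/22 + 225)/(-1728 + 225) + 2320321 = (4951/22)/(-1503) + 2320321 = -1/1503*4951/22 + 2320321 = -4951/33066 + 2320321 = 76723729235/33066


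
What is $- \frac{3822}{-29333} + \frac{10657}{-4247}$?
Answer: $- \frac{296369747}{124577251} \approx -2.379$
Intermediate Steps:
$- \frac{3822}{-29333} + \frac{10657}{-4247} = \left(-3822\right) \left(- \frac{1}{29333}\right) + 10657 \left(- \frac{1}{4247}\right) = \frac{3822}{29333} - \frac{10657}{4247} = - \frac{296369747}{124577251}$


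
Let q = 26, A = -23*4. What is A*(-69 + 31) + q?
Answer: 3522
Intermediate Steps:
A = -92
A*(-69 + 31) + q = -92*(-69 + 31) + 26 = -92*(-38) + 26 = 3496 + 26 = 3522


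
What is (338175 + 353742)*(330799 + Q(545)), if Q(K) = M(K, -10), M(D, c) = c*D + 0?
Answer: 225114504033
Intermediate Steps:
M(D, c) = D*c (M(D, c) = D*c + 0 = D*c)
Q(K) = -10*K (Q(K) = K*(-10) = -10*K)
(338175 + 353742)*(330799 + Q(545)) = (338175 + 353742)*(330799 - 10*545) = 691917*(330799 - 5450) = 691917*325349 = 225114504033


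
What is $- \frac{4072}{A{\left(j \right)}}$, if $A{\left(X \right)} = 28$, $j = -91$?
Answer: $- \frac{1018}{7} \approx -145.43$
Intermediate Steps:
$- \frac{4072}{A{\left(j \right)}} = - \frac{4072}{28} = \left(-4072\right) \frac{1}{28} = - \frac{1018}{7}$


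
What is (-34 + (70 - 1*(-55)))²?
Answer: 8281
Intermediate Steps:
(-34 + (70 - 1*(-55)))² = (-34 + (70 + 55))² = (-34 + 125)² = 91² = 8281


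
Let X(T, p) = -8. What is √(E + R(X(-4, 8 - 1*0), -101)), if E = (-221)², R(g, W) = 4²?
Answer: √48857 ≈ 221.04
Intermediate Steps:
R(g, W) = 16
E = 48841
√(E + R(X(-4, 8 - 1*0), -101)) = √(48841 + 16) = √48857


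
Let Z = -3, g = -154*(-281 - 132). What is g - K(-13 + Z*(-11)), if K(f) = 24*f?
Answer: 63122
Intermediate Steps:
g = 63602 (g = -154*(-413) = 63602)
g - K(-13 + Z*(-11)) = 63602 - 24*(-13 - 3*(-11)) = 63602 - 24*(-13 + 33) = 63602 - 24*20 = 63602 - 1*480 = 63602 - 480 = 63122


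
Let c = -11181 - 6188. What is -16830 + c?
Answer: -34199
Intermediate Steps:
c = -17369
-16830 + c = -16830 - 17369 = -34199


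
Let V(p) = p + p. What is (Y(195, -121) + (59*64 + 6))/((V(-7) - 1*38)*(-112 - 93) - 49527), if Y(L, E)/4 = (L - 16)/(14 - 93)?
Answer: -298062/3070493 ≈ -0.097073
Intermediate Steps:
V(p) = 2*p
Y(L, E) = 64/79 - 4*L/79 (Y(L, E) = 4*((L - 16)/(14 - 93)) = 4*((-16 + L)/(-79)) = 4*((-16 + L)*(-1/79)) = 4*(16/79 - L/79) = 64/79 - 4*L/79)
(Y(195, -121) + (59*64 + 6))/((V(-7) - 1*38)*(-112 - 93) - 49527) = ((64/79 - 4/79*195) + (59*64 + 6))/((2*(-7) - 1*38)*(-112 - 93) - 49527) = ((64/79 - 780/79) + (3776 + 6))/((-14 - 38)*(-205) - 49527) = (-716/79 + 3782)/(-52*(-205) - 49527) = 298062/(79*(10660 - 49527)) = (298062/79)/(-38867) = (298062/79)*(-1/38867) = -298062/3070493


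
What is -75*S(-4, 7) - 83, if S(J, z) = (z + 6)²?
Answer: -12758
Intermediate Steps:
S(J, z) = (6 + z)²
-75*S(-4, 7) - 83 = -75*(6 + 7)² - 83 = -75*13² - 83 = -75*169 - 83 = -12675 - 83 = -12758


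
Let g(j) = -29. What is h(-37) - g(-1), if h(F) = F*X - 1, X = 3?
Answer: -83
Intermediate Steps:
h(F) = -1 + 3*F (h(F) = F*3 - 1 = 3*F - 1 = -1 + 3*F)
h(-37) - g(-1) = (-1 + 3*(-37)) - 1*(-29) = (-1 - 111) + 29 = -112 + 29 = -83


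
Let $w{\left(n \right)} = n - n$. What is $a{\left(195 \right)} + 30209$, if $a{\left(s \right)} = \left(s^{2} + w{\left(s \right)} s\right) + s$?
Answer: $68429$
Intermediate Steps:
$w{\left(n \right)} = 0$
$a{\left(s \right)} = s + s^{2}$ ($a{\left(s \right)} = \left(s^{2} + 0 s\right) + s = \left(s^{2} + 0\right) + s = s^{2} + s = s + s^{2}$)
$a{\left(195 \right)} + 30209 = 195 \left(1 + 195\right) + 30209 = 195 \cdot 196 + 30209 = 38220 + 30209 = 68429$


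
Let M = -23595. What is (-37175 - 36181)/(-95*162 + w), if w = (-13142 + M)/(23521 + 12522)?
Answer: 2643970308/554738507 ≈ 4.7662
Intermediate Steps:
w = -36737/36043 (w = (-13142 - 23595)/(23521 + 12522) = -36737/36043 ≈ -1.0193)
(-37175 - 36181)/(-95*162 + w) = (-37175 - 36181)/(-95*162 - 36737/36043) = -73356/(-15390 - 36737/36043) = -73356/(-554738507/36043) = -73356*(-36043/554738507) = 2643970308/554738507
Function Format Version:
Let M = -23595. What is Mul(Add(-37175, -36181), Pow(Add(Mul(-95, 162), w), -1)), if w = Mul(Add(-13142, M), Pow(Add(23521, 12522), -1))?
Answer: Rational(2643970308, 554738507) ≈ 4.7662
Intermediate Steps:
w = Rational(-36737, 36043) (w = Mul(Add(-13142, -23595), Pow(Add(23521, 12522), -1)) = Mul(-36737, Pow(36043, -1)) = Mul(-36737, Rational(1, 36043)) = Rational(-36737, 36043) ≈ -1.0193)
Mul(Add(-37175, -36181), Pow(Add(Mul(-95, 162), w), -1)) = Mul(Add(-37175, -36181), Pow(Add(Mul(-95, 162), Rational(-36737, 36043)), -1)) = Mul(-73356, Pow(Add(-15390, Rational(-36737, 36043)), -1)) = Mul(-73356, Pow(Rational(-554738507, 36043), -1)) = Mul(-73356, Rational(-36043, 554738507)) = Rational(2643970308, 554738507)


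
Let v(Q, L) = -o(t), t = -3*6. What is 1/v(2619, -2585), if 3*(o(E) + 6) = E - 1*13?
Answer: 3/49 ≈ 0.061224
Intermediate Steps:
t = -18
o(E) = -31/3 + E/3 (o(E) = -6 + (E - 1*13)/3 = -6 + (E - 13)/3 = -6 + (-13 + E)/3 = -6 + (-13/3 + E/3) = -31/3 + E/3)
v(Q, L) = 49/3 (v(Q, L) = -(-31/3 + (⅓)*(-18)) = -(-31/3 - 6) = -1*(-49/3) = 49/3)
1/v(2619, -2585) = 1/(49/3) = 3/49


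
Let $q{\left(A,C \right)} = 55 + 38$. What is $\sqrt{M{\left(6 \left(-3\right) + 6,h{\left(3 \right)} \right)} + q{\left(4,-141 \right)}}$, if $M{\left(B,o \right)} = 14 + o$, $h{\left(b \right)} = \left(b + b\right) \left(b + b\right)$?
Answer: $\sqrt{143} \approx 11.958$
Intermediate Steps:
$q{\left(A,C \right)} = 93$
$h{\left(b \right)} = 4 b^{2}$ ($h{\left(b \right)} = 2 b 2 b = 4 b^{2}$)
$\sqrt{M{\left(6 \left(-3\right) + 6,h{\left(3 \right)} \right)} + q{\left(4,-141 \right)}} = \sqrt{\left(14 + 4 \cdot 3^{2}\right) + 93} = \sqrt{\left(14 + 4 \cdot 9\right) + 93} = \sqrt{\left(14 + 36\right) + 93} = \sqrt{50 + 93} = \sqrt{143}$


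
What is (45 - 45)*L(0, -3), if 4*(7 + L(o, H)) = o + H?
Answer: 0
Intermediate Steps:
L(o, H) = -7 + H/4 + o/4 (L(o, H) = -7 + (o + H)/4 = -7 + (H + o)/4 = -7 + (H/4 + o/4) = -7 + H/4 + o/4)
(45 - 45)*L(0, -3) = (45 - 45)*(-7 + (1/4)*(-3) + (1/4)*0) = 0*(-7 - 3/4 + 0) = 0*(-31/4) = 0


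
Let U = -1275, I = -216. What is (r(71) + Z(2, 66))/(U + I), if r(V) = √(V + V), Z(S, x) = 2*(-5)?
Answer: 10/1491 - √142/1491 ≈ -0.0012853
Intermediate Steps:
Z(S, x) = -10
r(V) = √2*√V (r(V) = √(2*V) = √2*√V)
(r(71) + Z(2, 66))/(U + I) = (√2*√71 - 10)/(-1275 - 216) = (√142 - 10)/(-1491) = (-10 + √142)*(-1/1491) = 10/1491 - √142/1491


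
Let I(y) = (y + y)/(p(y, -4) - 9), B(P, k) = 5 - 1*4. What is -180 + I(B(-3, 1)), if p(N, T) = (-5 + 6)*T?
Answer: -2342/13 ≈ -180.15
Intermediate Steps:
p(N, T) = T (p(N, T) = 1*T = T)
B(P, k) = 1 (B(P, k) = 5 - 4 = 1)
I(y) = -2*y/13 (I(y) = (y + y)/(-4 - 9) = (2*y)/(-13) = (2*y)*(-1/13) = -2*y/13)
-180 + I(B(-3, 1)) = -180 - 2/13*1 = -180 - 2/13 = -2342/13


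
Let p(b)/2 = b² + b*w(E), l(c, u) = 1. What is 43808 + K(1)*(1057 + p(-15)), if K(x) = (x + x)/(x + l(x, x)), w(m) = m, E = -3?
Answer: 45405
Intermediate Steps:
p(b) = -6*b + 2*b² (p(b) = 2*(b² + b*(-3)) = 2*(b² - 3*b) = -6*b + 2*b²)
K(x) = 2*x/(1 + x) (K(x) = (x + x)/(x + 1) = (2*x)/(1 + x) = 2*x/(1 + x))
43808 + K(1)*(1057 + p(-15)) = 43808 + (2*1/(1 + 1))*(1057 + 2*(-15)*(-3 - 15)) = 43808 + (2*1/2)*(1057 + 2*(-15)*(-18)) = 43808 + (2*1*(½))*(1057 + 540) = 43808 + 1*1597 = 43808 + 1597 = 45405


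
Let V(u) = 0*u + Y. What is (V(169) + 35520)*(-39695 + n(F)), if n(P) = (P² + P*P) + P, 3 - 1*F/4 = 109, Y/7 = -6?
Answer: 11332843974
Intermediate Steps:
Y = -42 (Y = 7*(-6) = -42)
F = -424 (F = 12 - 4*109 = 12 - 436 = -424)
n(P) = P + 2*P² (n(P) = (P² + P²) + P = 2*P² + P = P + 2*P²)
V(u) = -42 (V(u) = 0*u - 42 = 0 - 42 = -42)
(V(169) + 35520)*(-39695 + n(F)) = (-42 + 35520)*(-39695 - 424*(1 + 2*(-424))) = 35478*(-39695 - 424*(1 - 848)) = 35478*(-39695 - 424*(-847)) = 35478*(-39695 + 359128) = 35478*319433 = 11332843974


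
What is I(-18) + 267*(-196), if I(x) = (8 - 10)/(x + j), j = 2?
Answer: -418655/8 ≈ -52332.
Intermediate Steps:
I(x) = -2/(2 + x) (I(x) = (8 - 10)/(x + 2) = -2/(2 + x))
I(-18) + 267*(-196) = -2/(2 - 18) + 267*(-196) = -2/(-16) - 52332 = -2*(-1/16) - 52332 = ⅛ - 52332 = -418655/8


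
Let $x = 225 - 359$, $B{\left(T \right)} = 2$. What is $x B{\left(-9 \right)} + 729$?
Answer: $461$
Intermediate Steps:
$x = -134$
$x B{\left(-9 \right)} + 729 = \left(-134\right) 2 + 729 = -268 + 729 = 461$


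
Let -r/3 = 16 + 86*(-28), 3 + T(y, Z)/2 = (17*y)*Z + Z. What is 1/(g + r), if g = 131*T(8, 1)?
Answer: 1/42284 ≈ 2.3650e-5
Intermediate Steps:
T(y, Z) = -6 + 2*Z + 34*Z*y (T(y, Z) = -6 + 2*((17*y)*Z + Z) = -6 + 2*(17*Z*y + Z) = -6 + 2*(Z + 17*Z*y) = -6 + (2*Z + 34*Z*y) = -6 + 2*Z + 34*Z*y)
r = 7176 (r = -3*(16 + 86*(-28)) = -3*(16 - 2408) = -3*(-2392) = 7176)
g = 35108 (g = 131*(-6 + 2*1 + 34*1*8) = 131*(-6 + 2 + 272) = 131*268 = 35108)
1/(g + r) = 1/(35108 + 7176) = 1/42284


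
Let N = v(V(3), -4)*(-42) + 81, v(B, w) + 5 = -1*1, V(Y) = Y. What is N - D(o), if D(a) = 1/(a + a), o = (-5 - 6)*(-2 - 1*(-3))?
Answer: 7327/22 ≈ 333.05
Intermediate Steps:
v(B, w) = -6 (v(B, w) = -5 - 1*1 = -5 - 1 = -6)
o = -11 (o = -11*(-2 + 3) = -11*1 = -11)
D(a) = 1/(2*a)
N = 333 (N = -6*(-42) + 81 = 252 + 81 = 333)
N - D(o) = 333 - 1/(2*(-11)) = 333 - (-1)/(2*11) = 333 - 1*(-1/22) = 333 + 1/22 = 7327/22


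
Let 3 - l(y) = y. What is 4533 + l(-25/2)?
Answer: 9097/2 ≈ 4548.5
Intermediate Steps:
l(y) = 3 - y
4533 + l(-25/2) = 4533 + (3 - (-25)/2) = 4533 + (3 - 1*(-25/2)) = 4533 + (3 + 25/2) = 4533 + 31/2 = 9097/2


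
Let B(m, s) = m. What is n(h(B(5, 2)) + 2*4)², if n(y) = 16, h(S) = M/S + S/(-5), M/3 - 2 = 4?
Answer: 256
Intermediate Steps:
M = 18 (M = 6 + 3*4 = 6 + 12 = 18)
h(S) = 18/S - S/5 (h(S) = 18/S + S/(-5) = 18/S + S*(-⅕) = 18/S - S/5)
n(h(B(5, 2)) + 2*4)² = 16² = 256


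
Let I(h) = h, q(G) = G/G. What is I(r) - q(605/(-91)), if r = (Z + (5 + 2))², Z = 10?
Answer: 288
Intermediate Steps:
q(G) = 1
r = 289 (r = (10 + (5 + 2))² = (10 + 7)² = 17² = 289)
I(r) - q(605/(-91)) = 289 - 1*1 = 289 - 1 = 288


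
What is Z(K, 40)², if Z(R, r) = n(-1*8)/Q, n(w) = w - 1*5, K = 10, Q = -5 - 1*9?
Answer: 169/196 ≈ 0.86224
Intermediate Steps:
Q = -14 (Q = -5 - 9 = -14)
n(w) = -5 + w (n(w) = w - 5 = -5 + w)
Z(R, r) = 13/14 (Z(R, r) = (-5 - 1*8)/(-14) = (-5 - 8)*(-1/14) = -13*(-1/14) = 13/14)
Z(K, 40)² = (13/14)² = 169/196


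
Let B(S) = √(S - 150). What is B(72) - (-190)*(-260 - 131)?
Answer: -74290 + I*√78 ≈ -74290.0 + 8.8318*I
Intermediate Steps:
B(S) = √(-150 + S)
B(72) - (-190)*(-260 - 131) = √(-150 + 72) - (-190)*(-260 - 131) = √(-78) - (-190)*(-391) = I*√78 - 1*74290 = I*√78 - 74290 = -74290 + I*√78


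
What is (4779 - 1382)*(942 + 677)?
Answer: 5499743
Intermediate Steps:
(4779 - 1382)*(942 + 677) = 3397*1619 = 5499743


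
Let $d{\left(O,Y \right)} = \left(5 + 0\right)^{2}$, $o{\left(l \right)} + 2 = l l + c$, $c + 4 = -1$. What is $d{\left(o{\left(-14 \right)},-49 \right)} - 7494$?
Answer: $-7469$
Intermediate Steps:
$c = -5$ ($c = -4 - 1 = -5$)
$o{\left(l \right)} = -7 + l^{2}$ ($o{\left(l \right)} = -2 + \left(l l - 5\right) = -2 + \left(l^{2} - 5\right) = -2 + \left(-5 + l^{2}\right) = -7 + l^{2}$)
$d{\left(O,Y \right)} = 25$ ($d{\left(O,Y \right)} = 5^{2} = 25$)
$d{\left(o{\left(-14 \right)},-49 \right)} - 7494 = 25 - 7494 = -7469$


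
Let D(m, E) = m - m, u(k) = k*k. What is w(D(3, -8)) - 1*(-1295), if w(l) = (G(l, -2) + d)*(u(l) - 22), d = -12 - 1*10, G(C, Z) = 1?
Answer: 1757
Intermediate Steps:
u(k) = k**2
d = -22 (d = -12 - 10 = -22)
D(m, E) = 0
w(l) = 462 - 21*l**2 (w(l) = (1 - 22)*(l**2 - 22) = -21*(-22 + l**2) = 462 - 21*l**2)
w(D(3, -8)) - 1*(-1295) = (462 - 21*0**2) - 1*(-1295) = (462 - 21*0) + 1295 = (462 + 0) + 1295 = 462 + 1295 = 1757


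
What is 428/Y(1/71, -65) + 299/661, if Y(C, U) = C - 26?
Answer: -19534813/1219545 ≈ -16.018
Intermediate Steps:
Y(C, U) = -26 + C
428/Y(1/71, -65) + 299/661 = 428/(-26 + 1/71) + 299/661 = 428/(-26 + 1/71) + 299*(1/661) = 428/(-1845/71) + 299/661 = 428*(-71/1845) + 299/661 = -30388/1845 + 299/661 = -19534813/1219545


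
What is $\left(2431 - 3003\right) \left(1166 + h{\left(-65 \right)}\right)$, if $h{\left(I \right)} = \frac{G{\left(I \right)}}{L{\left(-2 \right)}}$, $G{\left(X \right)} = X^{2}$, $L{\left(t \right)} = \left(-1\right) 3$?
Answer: $\frac{415844}{3} \approx 1.3861 \cdot 10^{5}$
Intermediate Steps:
$L{\left(t \right)} = -3$
$h{\left(I \right)} = - \frac{I^{2}}{3}$ ($h{\left(I \right)} = \frac{I^{2}}{-3} = I^{2} \left(- \frac{1}{3}\right) = - \frac{I^{2}}{3}$)
$\left(2431 - 3003\right) \left(1166 + h{\left(-65 \right)}\right) = \left(2431 - 3003\right) \left(1166 - \frac{\left(-65\right)^{2}}{3}\right) = - 572 \left(1166 - \frac{4225}{3}\right) = \left(-572\right) \left(- \frac{727}{3}\right) = \frac{415844}{3}$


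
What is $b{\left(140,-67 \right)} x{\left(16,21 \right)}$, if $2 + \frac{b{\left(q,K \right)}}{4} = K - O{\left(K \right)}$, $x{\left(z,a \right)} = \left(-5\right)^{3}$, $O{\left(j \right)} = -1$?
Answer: $34000$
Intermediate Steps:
$x{\left(z,a \right)} = -125$
$b{\left(q,K \right)} = -4 + 4 K$ ($b{\left(q,K \right)} = -8 + 4 \left(K - -1\right) = -8 + 4 \left(K + 1\right) = -8 + 4 \left(1 + K\right) = -8 + \left(4 + 4 K\right) = -4 + 4 K$)
$b{\left(140,-67 \right)} x{\left(16,21 \right)} = \left(-4 + 4 \left(-67\right)\right) \left(-125\right) = \left(-4 - 268\right) \left(-125\right) = \left(-272\right) \left(-125\right) = 34000$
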